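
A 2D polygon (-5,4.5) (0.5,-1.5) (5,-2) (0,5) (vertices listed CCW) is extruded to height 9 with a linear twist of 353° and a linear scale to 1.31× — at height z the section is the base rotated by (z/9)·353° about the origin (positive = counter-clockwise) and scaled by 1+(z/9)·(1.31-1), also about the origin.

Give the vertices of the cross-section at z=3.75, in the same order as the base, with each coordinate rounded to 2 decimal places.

Cross-section at z=3.75: (1.98,-7.33) (0.45,1.73) (-3.51,4.96) (-3.07,-4.74)

t = z/height = 3.75/9 = 0.416667
s = 1 + (scale-1)·z/height = 1 + (1.31-1)·3.75/9 = 1.129167
θ = twist·z/height = 353°·3.75/9 = 147.0833° = 2.567088 rad
cos θ = -0.839462, sin θ = 0.543419 (intermediates below are computed at full precision and shown rounded to 5 d.p.)
v1: (-5,4.5) → rotate → (1.75193,-6.49467) → ×s → (1.97822,-7.33357) → (1.98,-7.33)
v2: (0.5,-1.5) → rotate → (0.39540,1.53090) → ×s → (0.44647,1.72864) → (0.45,1.73)
v3: (5,-2) → rotate → (-3.11047,4.39602) → ×s → (-3.51224,4.96384) → (-3.51,4.96)
v4: (0,5) → rotate → (-2.71709,-4.19731) → ×s → (-3.06805,-4.73946) → (-3.07,-4.74)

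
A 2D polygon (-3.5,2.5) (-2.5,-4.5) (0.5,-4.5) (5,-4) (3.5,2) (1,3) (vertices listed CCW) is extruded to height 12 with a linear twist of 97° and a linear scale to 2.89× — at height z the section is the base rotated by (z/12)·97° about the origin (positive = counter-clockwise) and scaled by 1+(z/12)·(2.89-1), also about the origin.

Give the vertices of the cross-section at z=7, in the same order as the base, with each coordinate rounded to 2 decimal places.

t = z/height = 7/12 = 0.583333
s = 1 + (scale-1)·z/height = 1 + (2.89-1)·7/12 = 2.102500
θ = twist·z/height = 97°·7/12 = 56.5833° = 0.987565 rad
cos θ = 0.550724, sin θ = 0.834688 (intermediates below are computed at full precision and shown rounded to 5 d.p.)
v1: (-3.5,2.5) → rotate → (-4.01425,-1.54460) → ×s → (-8.43996,-3.24752) → (-8.44,-3.25)
v2: (-2.5,-4.5) → rotate → (2.37929,-4.56498) → ×s → (5.00245,-9.59786) → (5.00,-9.60)
v3: (0.5,-4.5) → rotate → (4.03146,-2.06091) → ×s → (8.47614,-4.33307) → (8.48,-4.33)
v4: (5,-4) → rotate → (6.09237,1.97054) → ×s → (12.80921,4.14307) → (12.81,4.14)
v5: (3.5,2) → rotate → (0.25816,4.02285) → ×s → (0.54278,8.45805) → (0.54,8.46)
v6: (1,3) → rotate → (-1.95334,2.48686) → ×s → (-4.10690,5.22862) → (-4.11,5.23)

Cross-section at z=7: (-8.44,-3.25) (5.00,-9.60) (8.48,-4.33) (12.81,4.14) (0.54,8.46) (-4.11,5.23)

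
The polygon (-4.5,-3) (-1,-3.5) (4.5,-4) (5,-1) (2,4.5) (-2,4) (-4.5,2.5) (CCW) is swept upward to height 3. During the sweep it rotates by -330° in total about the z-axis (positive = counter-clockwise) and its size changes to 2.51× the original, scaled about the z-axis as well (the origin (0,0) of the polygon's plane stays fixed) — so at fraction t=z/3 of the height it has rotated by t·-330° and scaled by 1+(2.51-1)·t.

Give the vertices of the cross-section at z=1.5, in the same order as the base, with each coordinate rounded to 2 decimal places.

Cross-section at z=1.5: (6.27,7.13) (0.11,6.39) (-9.45,4.74) (-8.93,-0.58) (-1.35,-8.54) (5.21,-5.87) (8.76,-2.19)

t = z/height = 1.5/3 = 0.5
s = 1 + (scale-1)·z/height = 1 + (2.51-1)·1.5/3 = 1.755000
θ = twist·z/height = -330°·1.5/3 = -165.0000° = -2.879793 rad
cos θ = -0.965926, sin θ = -0.258819 (intermediates below are computed at full precision and shown rounded to 5 d.p.)
v1: (-4.5,-3) → rotate → (3.57021,4.06246) → ×s → (6.26572,7.12962) → (6.27,7.13)
v2: (-1,-3.5) → rotate → (0.06006,3.63956) → ×s → (0.10540,6.38743) → (0.11,6.39)
v3: (4.5,-4) → rotate → (-5.38194,2.69902) → ×s → (-9.44531,4.73678) → (-9.45,4.74)
v4: (5,-1) → rotate → (-5.08845,-0.32817) → ×s → (-8.93023,-0.57594) → (-8.93,-0.58)
v5: (2,4.5) → rotate → (-0.76717,-4.86430) → ×s → (-1.34638,-8.53685) → (-1.35,-8.54)
v6: (-2,4) → rotate → (2.96713,-3.34607) → ×s → (5.20731,-5.87234) → (5.21,-5.87)
v7: (-4.5,2.5) → rotate → (4.99371,-1.25013) → ×s → (8.76397,-2.19398) → (8.76,-2.19)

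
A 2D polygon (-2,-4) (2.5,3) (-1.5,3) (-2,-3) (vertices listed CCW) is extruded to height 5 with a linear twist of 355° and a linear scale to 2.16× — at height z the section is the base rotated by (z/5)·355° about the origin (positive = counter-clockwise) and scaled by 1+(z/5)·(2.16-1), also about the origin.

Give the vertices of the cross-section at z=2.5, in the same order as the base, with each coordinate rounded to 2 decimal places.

Cross-section at z=2.5: (3.43,6.18) (-4.15,-4.56) (2.16,-4.84) (3.36,4.60)

t = z/height = 2.5/5 = 0.5
s = 1 + (scale-1)·z/height = 1 + (2.16-1)·2.5/5 = 1.580000
θ = twist·z/height = 355°·2.5/5 = 177.5000° = 3.097959 rad
cos θ = -0.999048, sin θ = 0.043619 (intermediates below are computed at full precision and shown rounded to 5 d.p.)
v1: (-2,-4) → rotate → (2.17257,3.90895) → ×s → (3.43267,6.17615) → (3.43,6.18)
v2: (2.5,3) → rotate → (-2.62848,-2.88810) → ×s → (-4.15300,-4.56319) → (-4.15,-4.56)
v3: (-1.5,3) → rotate → (1.36771,-3.06257) → ×s → (2.16099,-4.83887) → (2.16,-4.84)
v4: (-2,-3) → rotate → (2.12895,2.90991) → ×s → (3.36375,4.59765) → (3.36,4.60)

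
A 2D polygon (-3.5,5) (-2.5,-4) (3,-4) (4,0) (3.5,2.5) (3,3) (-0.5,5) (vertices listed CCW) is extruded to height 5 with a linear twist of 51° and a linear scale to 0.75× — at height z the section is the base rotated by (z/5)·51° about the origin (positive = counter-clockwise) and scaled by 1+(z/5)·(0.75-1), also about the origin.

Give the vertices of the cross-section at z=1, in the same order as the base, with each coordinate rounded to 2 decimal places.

t = z/height = 1/5 = 0.2
s = 1 + (scale-1)·z/height = 1 + (0.75-1)·1/5 = 0.950000
θ = twist·z/height = 51°·1/5 = 10.2000° = 0.178024 rad
cos θ = 0.984196, sin θ = 0.177085 (intermediates below are computed at full precision and shown rounded to 5 d.p.)
v1: (-3.5,5) → rotate → (-4.33011,4.30118) → ×s → (-4.11360,4.08612) → (-4.11,4.09)
v2: (-2.5,-4) → rotate → (-1.75215,-4.37949) → ×s → (-1.66454,-4.16052) → (-1.66,-4.16)
v3: (3,-4) → rotate → (3.66093,-3.40553) → ×s → (3.47788,-3.23525) → (3.48,-3.24)
v4: (4,0) → rotate → (3.93678,0.70834) → ×s → (3.73994,0.67292) → (3.74,0.67)
v5: (3.5,2.5) → rotate → (3.00197,3.08029) → ×s → (2.85187,2.92627) → (2.85,2.93)
v6: (3,3) → rotate → (2.42133,3.48384) → ×s → (2.30027,3.30965) → (2.30,3.31)
v7: (-0.5,5) → rotate → (-1.37752,4.83244) → ×s → (-1.30865,4.59081) → (-1.31,4.59)

Cross-section at z=1: (-4.11,4.09) (-1.66,-4.16) (3.48,-3.24) (3.74,0.67) (2.85,2.93) (2.30,3.31) (-1.31,4.59)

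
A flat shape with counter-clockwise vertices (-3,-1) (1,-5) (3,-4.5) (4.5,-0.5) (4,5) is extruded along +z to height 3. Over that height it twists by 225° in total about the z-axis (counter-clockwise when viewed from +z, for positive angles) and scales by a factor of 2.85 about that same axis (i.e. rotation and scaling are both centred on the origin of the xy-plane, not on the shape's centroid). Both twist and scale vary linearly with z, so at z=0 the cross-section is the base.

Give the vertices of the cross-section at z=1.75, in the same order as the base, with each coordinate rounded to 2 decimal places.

Cross-section at z=1.75: (5.68,-3.32) (6.45,8.42) (2.92,10.86) (-5.39,7.72) (-13.30,-0.60)

t = z/height = 1.75/3 = 0.583333
s = 1 + (scale-1)·z/height = 1 + (2.85-1)·1.75/3 = 2.079167
θ = twist·z/height = 225°·1.75/3 = 131.2500° = 2.290745 rad
cos θ = -0.659346, sin θ = 0.751840 (intermediates below are computed at full precision and shown rounded to 5 d.p.)
v1: (-3,-1) → rotate → (2.72988,-1.59617) → ×s → (5.67587,-3.31871) → (5.68,-3.32)
v2: (1,-5) → rotate → (3.09985,4.04857) → ×s → (6.44511,8.41765) → (6.45,8.42)
v3: (3,-4.5) → rotate → (1.40524,5.22258) → ×s → (2.92173,10.85861) → (2.92,10.86)
v4: (4.5,-0.5) → rotate → (-2.59114,3.71295) → ×s → (-5.38740,7.71985) → (-5.39,7.72)
v5: (4,5) → rotate → (-6.39658,-0.28937) → ×s → (-13.29956,-0.60165) → (-13.30,-0.60)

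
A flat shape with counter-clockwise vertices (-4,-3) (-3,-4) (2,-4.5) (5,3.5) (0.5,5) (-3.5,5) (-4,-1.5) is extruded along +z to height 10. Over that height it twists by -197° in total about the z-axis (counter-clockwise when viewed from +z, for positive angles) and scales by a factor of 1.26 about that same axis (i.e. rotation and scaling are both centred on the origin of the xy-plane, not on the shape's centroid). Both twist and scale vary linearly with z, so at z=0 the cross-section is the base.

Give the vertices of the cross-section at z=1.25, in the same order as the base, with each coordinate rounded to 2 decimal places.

Cross-section at z=1.25: (-5.05,-1.09) (-4.54,-2.46) (-0.06,-5.08) (6.20,1.13) (2.62,4.48) (-1.13,6.20) (-4.40,0.31)

t = z/height = 1.25/10 = 0.125
s = 1 + (scale-1)·z/height = 1 + (1.26-1)·1.25/10 = 1.032500
θ = twist·z/height = -197°·1.25/10 = -24.6250° = -0.429787 rad
cos θ = 0.909054, sin θ = -0.416677 (intermediates below are computed at full precision and shown rounded to 5 d.p.)
v1: (-4,-3) → rotate → (-4.88625,-1.06045) → ×s → (-5.04505,-1.09492) → (-5.05,-1.09)
v2: (-3,-4) → rotate → (-4.39387,-2.38619) → ×s → (-4.53667,-2.46374) → (-4.54,-2.46)
v3: (2,-4.5) → rotate → (-0.05694,-4.92410) → ×s → (-0.05879,-5.08413) → (-0.06,-5.08)
v4: (5,3.5) → rotate → (6.00364,1.09830) → ×s → (6.19876,1.13400) → (6.20,1.13)
v5: (0.5,5) → rotate → (2.53791,4.33693) → ×s → (2.62040,4.47788) → (2.62,4.48)
v6: (-3.5,5) → rotate → (-1.09830,6.00364) → ×s → (-1.13400,6.19876) → (-1.13,6.20)
v7: (-4,-1.5) → rotate → (-4.26123,0.30313) → ×s → (-4.39972,0.31298) → (-4.40,0.31)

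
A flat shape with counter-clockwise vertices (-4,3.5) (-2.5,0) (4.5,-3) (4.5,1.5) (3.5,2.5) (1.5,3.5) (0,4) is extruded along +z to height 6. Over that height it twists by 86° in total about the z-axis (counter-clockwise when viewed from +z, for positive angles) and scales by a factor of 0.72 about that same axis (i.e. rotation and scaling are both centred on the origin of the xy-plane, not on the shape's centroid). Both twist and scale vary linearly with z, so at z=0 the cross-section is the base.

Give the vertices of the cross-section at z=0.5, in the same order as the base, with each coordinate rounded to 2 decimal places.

Cross-section at z=0.5: (-4.30,2.90) (-2.42,-0.30) (4.73,-2.36) (4.18,2.00) (3.09,2.85) (1.03,3.57) (-0.49,3.88)

t = z/height = 0.5/6 = 0.0833333
s = 1 + (scale-1)·z/height = 1 + (0.72-1)·0.5/6 = 0.976667
θ = twist·z/height = 86°·0.5/6 = 7.1667° = 0.125082 rad
cos θ = 0.992187, sin θ = 0.124756 (intermediates below are computed at full precision and shown rounded to 5 d.p.)
v1: (-4,3.5) → rotate → (-4.40540,2.97363) → ×s → (-4.30260,2.90425) → (-4.30,2.90)
v2: (-2.5,0) → rotate → (-2.48047,-0.31189) → ×s → (-2.42259,-0.30461) → (-2.42,-0.30)
v3: (4.5,-3) → rotate → (4.83911,-2.41516) → ×s → (4.72620,-2.35881) → (4.73,-2.36)
v4: (4.5,1.5) → rotate → (4.27771,2.04968) → ×s → (4.17790,2.00186) → (4.18,2.00)
v5: (3.5,2.5) → rotate → (3.16077,2.91711) → ×s → (3.08701,2.84905) → (3.09,2.85)
v6: (1.5,3.5) → rotate → (1.05164,3.65979) → ×s → (1.02710,3.57440) → (1.03,3.57)
v7: (0,4) → rotate → (-0.49902,3.96875) → ×s → (-0.48738,3.87615) → (-0.49,3.88)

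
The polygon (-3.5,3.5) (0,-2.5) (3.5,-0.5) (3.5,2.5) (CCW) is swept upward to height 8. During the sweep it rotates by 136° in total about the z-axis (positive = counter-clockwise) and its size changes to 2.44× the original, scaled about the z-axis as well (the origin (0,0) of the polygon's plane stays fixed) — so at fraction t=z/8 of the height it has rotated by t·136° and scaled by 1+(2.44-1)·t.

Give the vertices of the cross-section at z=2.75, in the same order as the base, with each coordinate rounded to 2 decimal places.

Cross-section at z=2.75: (-7.40,-0.23) (2.72,-2.56) (4.13,3.30) (0.86,6.37)

t = z/height = 2.75/8 = 0.34375
s = 1 + (scale-1)·z/height = 1 + (2.44-1)·2.75/8 = 1.495000
θ = twist·z/height = 136°·2.75/8 = 46.7500° = 0.815941 rad
cos θ = 0.685183, sin θ = 0.728371 (intermediates below are computed at full precision and shown rounded to 5 d.p.)
v1: (-3.5,3.5) → rotate → (-4.94744,-0.15116) → ×s → (-7.39642,-0.22598) → (-7.40,-0.23)
v2: (0,-2.5) → rotate → (1.82093,-1.71296) → ×s → (2.72229,-2.56087) → (2.72,-2.56)
v3: (3.5,-0.5) → rotate → (2.76233,2.20671) → ×s → (4.12968,3.29903) → (4.13,3.30)
v4: (3.5,2.5) → rotate → (0.57721,4.26226) → ×s → (0.86293,6.37207) → (0.86,6.37)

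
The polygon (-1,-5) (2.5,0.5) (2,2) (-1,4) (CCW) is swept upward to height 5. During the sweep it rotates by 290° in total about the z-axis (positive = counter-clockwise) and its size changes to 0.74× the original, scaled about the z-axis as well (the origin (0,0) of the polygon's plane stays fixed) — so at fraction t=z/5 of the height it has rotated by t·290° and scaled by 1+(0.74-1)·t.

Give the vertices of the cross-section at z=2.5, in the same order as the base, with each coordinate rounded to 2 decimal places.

t = z/height = 2.5/5 = 0.5
s = 1 + (scale-1)·z/height = 1 + (0.74-1)·2.5/5 = 0.870000
θ = twist·z/height = 290°·2.5/5 = 145.0000° = 2.530727 rad
cos θ = -0.819152, sin θ = 0.573576 (intermediates below are computed at full precision and shown rounded to 5 d.p.)
v1: (-1,-5) → rotate → (3.68703,3.52218) → ×s → (3.20772,3.06430) → (3.21,3.06)
v2: (2.5,0.5) → rotate → (-2.33467,1.02437) → ×s → (-2.03116,0.89120) → (-2.03,0.89)
v3: (2,2) → rotate → (-2.78546,-0.49115) → ×s → (-2.42335,-0.42730) → (-2.42,-0.43)
v4: (-1,4) → rotate → (-1.47515,-3.85018) → ×s → (-1.28338,-3.34966) → (-1.28,-3.35)

Cross-section at z=2.5: (3.21,3.06) (-2.03,0.89) (-2.42,-0.43) (-1.28,-3.35)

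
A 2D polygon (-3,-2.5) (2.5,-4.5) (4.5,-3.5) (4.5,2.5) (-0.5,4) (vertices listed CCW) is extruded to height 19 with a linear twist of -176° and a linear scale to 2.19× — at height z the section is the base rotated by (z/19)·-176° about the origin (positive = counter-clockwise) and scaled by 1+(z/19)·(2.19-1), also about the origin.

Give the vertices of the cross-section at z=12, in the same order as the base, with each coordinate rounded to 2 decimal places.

Cross-section at z=12: (-2.19,6.48) (-8.93,-1.24) (-8.56,-5.14) (1.24,-8.93) (6.85,-1.71)

t = z/height = 12/19 = 0.631579
s = 1 + (scale-1)·z/height = 1 + (2.19-1)·12/19 = 1.751579
θ = twist·z/height = -176°·12/19 = -111.1579° = -1.940071 rad
cos θ = -0.360939, sin θ = -0.932589 (intermediates below are computed at full precision and shown rounded to 5 d.p.)
v1: (-3,-2.5) → rotate → (-1.24866,3.70012) → ×s → (-2.18712,6.48105) → (-2.19,6.48)
v2: (2.5,-4.5) → rotate → (-5.09900,-0.70725) → ×s → (-8.93130,-1.23880) → (-8.93,-1.24)
v3: (4.5,-3.5) → rotate → (-4.88829,-2.93336) → ×s → (-8.56223,-5.13802) → (-8.56,-5.14)
v4: (4.5,2.5) → rotate → (0.70725,-5.09900) → ×s → (1.23880,-8.93130) → (1.24,-8.93)
v5: (-0.5,4) → rotate → (3.91083,-0.97746) → ×s → (6.85012,-1.71210) → (6.85,-1.71)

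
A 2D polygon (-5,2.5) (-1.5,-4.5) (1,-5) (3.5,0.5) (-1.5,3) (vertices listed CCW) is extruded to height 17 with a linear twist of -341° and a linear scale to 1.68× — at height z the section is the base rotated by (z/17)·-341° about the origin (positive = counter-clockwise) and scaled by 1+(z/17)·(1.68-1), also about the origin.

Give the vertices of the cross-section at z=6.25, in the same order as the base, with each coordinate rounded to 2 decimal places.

t = z/height = 6.25/17 = 0.367647
s = 1 + (scale-1)·z/height = 1 + (1.68-1)·6.25/17 = 1.250000
θ = twist·z/height = -341°·6.25/17 = -125.3676° = -2.188078 rad
cos θ = -0.578821, sin θ = -0.815455 (intermediates below are computed at full precision and shown rounded to 5 d.p.)
v1: (-5,2.5) → rotate → (4.93274,2.63022) → ×s → (6.16593,3.28778) → (6.17,3.29)
v2: (-1.5,-4.5) → rotate → (-2.80132,3.82788) → ×s → (-3.50164,4.78484) → (-3.50,4.78)
v3: (1,-5) → rotate → (-4.65609,2.07865) → ×s → (-5.82012,2.59831) → (-5.82,2.60)
v4: (3.5,0.5) → rotate → (-1.61815,-3.14350) → ×s → (-2.02268,-3.92938) → (-2.02,-3.93)
v5: (-1.5,3) → rotate → (3.31460,-0.51328) → ×s → (4.14324,-0.64160) → (4.14,-0.64)

Cross-section at z=6.25: (6.17,3.29) (-3.50,4.78) (-5.82,2.60) (-2.02,-3.93) (4.14,-0.64)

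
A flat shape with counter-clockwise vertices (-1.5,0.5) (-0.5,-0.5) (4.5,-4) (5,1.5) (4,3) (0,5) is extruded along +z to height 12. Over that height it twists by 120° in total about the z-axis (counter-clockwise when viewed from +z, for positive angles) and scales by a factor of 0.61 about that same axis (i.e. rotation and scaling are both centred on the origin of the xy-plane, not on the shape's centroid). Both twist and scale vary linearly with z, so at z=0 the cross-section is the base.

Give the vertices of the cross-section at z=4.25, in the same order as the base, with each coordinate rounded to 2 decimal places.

t = z/height = 4.25/12 = 0.354167
s = 1 + (scale-1)·z/height = 1 + (0.61-1)·4.25/12 = 0.861875
θ = twist·z/height = 120°·4.25/12 = 42.5000° = 0.741765 rad
cos θ = 0.737277, sin θ = 0.675590 (intermediates below are computed at full precision and shown rounded to 5 d.p.)
v1: (-1.5,0.5) → rotate → (-1.44371,-0.64475) → ×s → (-1.24430,-0.55569) → (-1.24,-0.56)
v2: (-0.5,-0.5) → rotate → (-0.03084,-0.70643) → ×s → (-0.02658,-0.60886) → (-0.03,-0.61)
v3: (4.5,-4) → rotate → (6.02011,0.09105) → ×s → (5.18858,0.07847) → (5.19,0.08)
v4: (5,1.5) → rotate → (2.67300,4.48387) → ×s → (2.30379,3.86453) → (2.30,3.86)
v5: (4,3) → rotate → (0.92234,4.91419) → ×s → (0.79494,4.23542) → (0.79,4.24)
v6: (0,5) → rotate → (-3.37795,3.68639) → ×s → (-2.91137,3.17720) → (-2.91,3.18)

Cross-section at z=4.25: (-1.24,-0.56) (-0.03,-0.61) (5.19,0.08) (2.30,3.86) (0.79,4.24) (-2.91,3.18)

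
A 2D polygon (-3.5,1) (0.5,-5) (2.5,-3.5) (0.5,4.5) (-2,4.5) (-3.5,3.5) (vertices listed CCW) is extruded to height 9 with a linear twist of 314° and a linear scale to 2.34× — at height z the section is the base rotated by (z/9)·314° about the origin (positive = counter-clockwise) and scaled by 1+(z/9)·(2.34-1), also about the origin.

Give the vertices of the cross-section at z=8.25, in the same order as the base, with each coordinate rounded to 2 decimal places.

t = z/height = 8.25/9 = 0.916667
s = 1 + (scale-1)·z/height = 1 + (2.34-1)·8.25/9 = 2.228333
θ = twist·z/height = 314°·8.25/9 = 287.8333° = 5.023639 rad
cos θ = 0.306249, sin θ = -0.951951 (intermediates below are computed at full precision and shown rounded to 5 d.p.)
v1: (-3.5,1) → rotate → (-0.11992,3.63808) → ×s → (-0.26722,8.10685) → (-0.27,8.11)
v2: (0.5,-5) → rotate → (-4.60663,-2.00722) → ×s → (-10.26511,-4.47276) → (-10.27,-4.47)
v3: (2.5,-3.5) → rotate → (-2.56621,-3.45175) → ×s → (-5.71836,-7.69165) → (-5.72,-7.69)
v4: (0.5,4.5) → rotate → (4.43691,0.90215) → ×s → (9.88691,2.01028) → (9.89,2.01)
v5: (-2,4.5) → rotate → (3.67128,3.28202) → ×s → (8.18084,7.31344) → (8.18,7.31)
v6: (-3.5,3.5) → rotate → (2.25996,4.40370) → ×s → (5.03594,9.81292) → (5.04,9.81)

Cross-section at z=8.25: (-0.27,8.11) (-10.27,-4.47) (-5.72,-7.69) (9.89,2.01) (8.18,7.31) (5.04,9.81)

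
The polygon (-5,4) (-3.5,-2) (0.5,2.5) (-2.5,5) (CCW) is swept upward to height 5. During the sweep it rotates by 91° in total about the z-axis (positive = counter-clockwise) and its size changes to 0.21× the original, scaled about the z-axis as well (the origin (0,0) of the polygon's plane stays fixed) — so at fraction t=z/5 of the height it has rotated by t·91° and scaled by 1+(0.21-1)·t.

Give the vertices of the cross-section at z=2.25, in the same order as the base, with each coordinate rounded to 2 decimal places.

t = z/height = 2.25/5 = 0.45
s = 1 + (scale-1)·z/height = 1 + (0.21-1)·2.25/5 = 0.644500
θ = twist·z/height = 91°·2.25/5 = 40.9500° = 0.714712 rad
cos θ = 0.755282, sin θ = 0.655400 (intermediates below are computed at full precision and shown rounded to 5 d.p.)
v1: (-5,4) → rotate → (-6.39801,-0.25587) → ×s → (-4.12352,-0.16491) → (-4.12,-0.16)
v2: (-3.5,-2) → rotate → (-1.33269,-3.80446) → ×s → (-0.85892,-2.45198) → (-0.86,-2.45)
v3: (0.5,2.5) → rotate → (-1.26086,2.21590) → ×s → (-0.81262,1.42815) → (-0.81,1.43)
v4: (-2.5,5) → rotate → (-5.16521,2.13791) → ×s → (-3.32897,1.37788) → (-3.33,1.38)

Cross-section at z=2.25: (-4.12,-0.16) (-0.86,-2.45) (-0.81,1.43) (-3.33,1.38)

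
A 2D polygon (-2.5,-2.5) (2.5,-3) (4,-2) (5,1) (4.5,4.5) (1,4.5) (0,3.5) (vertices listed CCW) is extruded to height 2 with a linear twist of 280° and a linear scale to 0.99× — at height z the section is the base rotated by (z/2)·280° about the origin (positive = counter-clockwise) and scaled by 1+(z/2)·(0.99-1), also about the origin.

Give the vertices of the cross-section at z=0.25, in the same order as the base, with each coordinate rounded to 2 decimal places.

t = z/height = 0.25/2 = 0.125
s = 1 + (scale-1)·z/height = 1 + (0.99-1)·0.25/2 = 0.998750
θ = twist·z/height = 280°·0.25/2 = 35.0000° = 0.610865 rad
cos θ = 0.819152, sin θ = 0.573576 (intermediates below are computed at full precision and shown rounded to 5 d.p.)
v1: (-2.5,-2.5) → rotate → (-0.61394,-3.48182) → ×s → (-0.61317,-3.47747) → (-0.61,-3.48)
v2: (2.5,-3) → rotate → (3.76861,-1.02352) → ×s → (3.76390,-1.02224) → (3.76,-1.02)
v3: (4,-2) → rotate → (4.42376,0.65600) → ×s → (4.41823,0.65518) → (4.42,0.66)
v4: (5,1) → rotate → (3.52218,3.68703) → ×s → (3.51778,3.68243) → (3.52,3.68)
v5: (4.5,4.5) → rotate → (1.10509,6.26728) → ×s → (1.10371,6.25944) → (1.10,6.26)
v6: (1,4.5) → rotate → (-1.76194,4.25976) → ×s → (-1.75974,4.25444) → (-1.76,4.25)
v7: (0,3.5) → rotate → (-2.00752,2.86703) → ×s → (-2.00501,2.86345) → (-2.01,2.86)

Cross-section at z=0.25: (-0.61,-3.48) (3.76,-1.02) (4.42,0.66) (3.52,3.68) (1.10,6.26) (-1.76,4.25) (-2.01,2.86)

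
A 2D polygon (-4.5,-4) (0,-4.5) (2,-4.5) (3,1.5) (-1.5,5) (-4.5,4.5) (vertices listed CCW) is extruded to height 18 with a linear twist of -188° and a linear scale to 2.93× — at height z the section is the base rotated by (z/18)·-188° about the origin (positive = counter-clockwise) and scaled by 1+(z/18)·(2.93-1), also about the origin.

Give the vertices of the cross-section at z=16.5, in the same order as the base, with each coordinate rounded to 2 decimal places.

Cross-section at z=16.5: (10.87,12.64) (-1.66,12.35) (-7.15,11.61) (-7.68,-5.22) (5.96,-13.17) (14.01,-10.69)

t = z/height = 16.5/18 = 0.916667
s = 1 + (scale-1)·z/height = 1 + (2.93-1)·16.5/18 = 2.769167
θ = twist·z/height = -188°·16.5/18 = -172.3333° = -3.007784 rad
cos θ = -0.991061, sin θ = -0.133410 (intermediates below are computed at full precision and shown rounded to 5 d.p.)
v1: (-4.5,-4) → rotate → (3.92614,4.56459) → ×s → (10.87212,12.64010) → (10.87,12.64)
v2: (0,-4.5) → rotate → (-0.60034,4.45977) → ×s → (-1.66245,12.34986) → (-1.66,12.35)
v3: (2,-4.5) → rotate → (-2.58247,4.19296) → ×s → (-7.15128,11.61099) → (-7.15,11.61)
v4: (3,1.5) → rotate → (-2.77307,-1.88682) → ×s → (-7.67909,-5.22492) → (-7.68,-5.22)
v5: (-1.5,5) → rotate → (2.15364,-4.75519) → ×s → (5.96379,-13.16791) → (5.96,-13.17)
v6: (-4.5,4.5) → rotate → (5.06012,-3.85943) → ×s → (14.01231,-10.68741) → (14.01,-10.69)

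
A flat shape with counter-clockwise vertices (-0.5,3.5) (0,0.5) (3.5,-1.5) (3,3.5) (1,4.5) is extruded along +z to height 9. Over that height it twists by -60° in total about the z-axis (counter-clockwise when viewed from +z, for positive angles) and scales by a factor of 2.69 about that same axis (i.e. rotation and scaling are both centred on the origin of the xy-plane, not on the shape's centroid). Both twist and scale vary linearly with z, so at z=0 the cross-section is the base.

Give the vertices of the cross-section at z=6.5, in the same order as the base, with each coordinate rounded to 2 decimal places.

t = z/height = 6.5/9 = 0.722222
s = 1 + (scale-1)·z/height = 1 + (2.69-1)·6.5/9 = 2.220556
θ = twist·z/height = -60°·6.5/9 = -43.3333° = -0.756309 rad
cos θ = 0.727374, sin θ = -0.686242 (intermediates below are computed at full precision and shown rounded to 5 d.p.)
v1: (-0.5,3.5) → rotate → (2.03816,2.88893) → ×s → (4.52585,6.41503) → (4.53,6.42)
v2: (0,0.5) → rotate → (0.34312,0.36369) → ×s → (0.76192,0.80759) → (0.76,0.81)
v3: (3.5,-1.5) → rotate → (1.51645,-3.49291) → ×s → (3.36735,-7.75619) → (3.37,-7.76)
v4: (3,3.5) → rotate → (4.58397,0.48708) → ×s → (10.17895,1.08159) → (10.18,1.08)
v5: (1,4.5) → rotate → (3.81546,2.58694) → ×s → (8.47244,5.74444) → (8.47,5.74)

Cross-section at z=6.5: (4.53,6.42) (0.76,0.81) (3.37,-7.76) (10.18,1.08) (8.47,5.74)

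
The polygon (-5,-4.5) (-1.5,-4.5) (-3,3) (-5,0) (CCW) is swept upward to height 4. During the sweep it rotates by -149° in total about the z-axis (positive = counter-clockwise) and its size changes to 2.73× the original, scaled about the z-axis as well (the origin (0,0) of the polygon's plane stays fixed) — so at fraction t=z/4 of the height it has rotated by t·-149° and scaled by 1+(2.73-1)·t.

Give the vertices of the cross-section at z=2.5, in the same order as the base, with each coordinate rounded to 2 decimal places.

t = z/height = 2.5/4 = 0.625
s = 1 + (scale-1)·z/height = 1 + (2.73-1)·2.5/4 = 2.081250
θ = twist·z/height = -149°·2.5/4 = -93.1250° = -1.625338 rad
cos θ = -0.054515, sin θ = -0.998513 (intermediates below are computed at full precision and shown rounded to 5 d.p.)
v1: (-5,-4.5) → rotate → (-4.22074,5.23788) → ×s → (-8.78441,10.90134) → (-8.78,10.90)
v2: (-1.5,-4.5) → rotate → (-4.41154,1.74308) → ×s → (-9.18151,3.62780) → (-9.18,3.63)
v3: (-3,3) → rotate → (3.15908,2.83200) → ×s → (6.57484,5.89409) → (6.57,5.89)
v4: (-5,0) → rotate → (0.27257,4.99256) → ×s → (0.56729,10.39078) → (0.57,10.39)

Cross-section at z=2.5: (-8.78,10.90) (-9.18,3.63) (6.57,5.89) (0.57,10.39)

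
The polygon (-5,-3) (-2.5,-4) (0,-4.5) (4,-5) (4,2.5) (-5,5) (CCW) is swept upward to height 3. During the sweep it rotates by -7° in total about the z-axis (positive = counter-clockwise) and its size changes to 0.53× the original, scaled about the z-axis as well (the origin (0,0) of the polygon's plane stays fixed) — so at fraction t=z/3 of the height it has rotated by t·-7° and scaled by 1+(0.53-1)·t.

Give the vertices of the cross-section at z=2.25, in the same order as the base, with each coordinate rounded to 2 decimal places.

t = z/height = 2.25/3 = 0.75
s = 1 + (scale-1)·z/height = 1 + (0.53-1)·2.25/3 = 0.647500
θ = twist·z/height = -7°·2.25/3 = -5.2500° = -0.091630 rad
cos θ = 0.995805, sin θ = -0.091502 (intermediates below are computed at full precision and shown rounded to 5 d.p.)
v1: (-5,-3) → rotate → (-5.25353,-2.52991) → ×s → (-3.40166,-1.63811) → (-3.40,-1.64)
v2: (-2.5,-4) → rotate → (-2.85552,-3.75447) → ×s → (-1.84895,-2.43102) → (-1.85,-2.43)
v3: (0,-4.5) → rotate → (-0.41176,-4.48112) → ×s → (-0.26661,-2.90153) → (-0.27,-2.90)
v4: (4,-5) → rotate → (3.52571,-5.34503) → ×s → (2.28290,-3.46091) → (2.28,-3.46)
v5: (4,2.5) → rotate → (4.21197,2.12351) → ×s → (2.72725,1.37497) → (2.73,1.37)
v6: (-5,5) → rotate → (-4.52152,5.43653) → ×s → (-2.92768,3.52015) → (-2.93,3.52)

Cross-section at z=2.25: (-3.40,-1.64) (-1.85,-2.43) (-0.27,-2.90) (2.28,-3.46) (2.73,1.37) (-2.93,3.52)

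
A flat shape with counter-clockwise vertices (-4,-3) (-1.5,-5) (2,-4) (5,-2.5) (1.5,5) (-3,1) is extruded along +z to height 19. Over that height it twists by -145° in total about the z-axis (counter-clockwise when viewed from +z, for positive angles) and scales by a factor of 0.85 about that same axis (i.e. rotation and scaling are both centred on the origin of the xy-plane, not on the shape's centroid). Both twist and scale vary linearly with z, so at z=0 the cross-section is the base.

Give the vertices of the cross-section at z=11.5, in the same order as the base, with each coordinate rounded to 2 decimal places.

t = z/height = 11.5/19 = 0.605263
s = 1 + (scale-1)·z/height = 1 + (0.85-1)·11.5/19 = 0.909211
θ = twist·z/height = -145°·11.5/19 = -87.7632° = -1.531756 rad
cos θ = 0.039030, sin θ = -0.999238 (intermediates below are computed at full precision and shown rounded to 5 d.p.)
v1: (-4,-3) → rotate → (-3.15384,3.87986) → ×s → (-2.86750,3.52761) → (-2.87,3.53)
v2: (-1.5,-5) → rotate → (-5.05474,1.30371) → ×s → (-4.59582,1.18534) → (-4.60,1.19)
v3: (2,-4) → rotate → (-3.91889,-2.15460) → ×s → (-3.56310,-1.95898) → (-3.56,-1.96)
v4: (5,-2.5) → rotate → (-2.30294,-5.09377) → ×s → (-2.09386,-4.63131) → (-2.09,-4.63)
v5: (1.5,5) → rotate → (5.05474,-1.30371) → ×s → (4.59582,-1.18534) → (4.60,-1.19)
v6: (-3,1) → rotate → (0.88215,3.03674) → ×s → (0.80206,2.76104) → (0.80,2.76)

Cross-section at z=11.5: (-2.87,3.53) (-4.60,1.19) (-3.56,-1.96) (-2.09,-4.63) (4.60,-1.19) (0.80,2.76)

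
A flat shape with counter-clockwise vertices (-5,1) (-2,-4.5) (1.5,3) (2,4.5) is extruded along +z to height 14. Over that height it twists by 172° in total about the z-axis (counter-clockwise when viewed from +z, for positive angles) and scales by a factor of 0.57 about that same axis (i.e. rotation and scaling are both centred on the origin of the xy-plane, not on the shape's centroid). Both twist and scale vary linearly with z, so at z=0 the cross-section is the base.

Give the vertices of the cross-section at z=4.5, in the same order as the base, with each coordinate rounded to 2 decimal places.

t = z/height = 4.5/14 = 0.321429
s = 1 + (scale-1)·z/height = 1 + (0.57-1)·4.5/14 = 0.861786
θ = twist·z/height = 172°·4.5/14 = 55.2857° = 0.964918 rad
cos θ = 0.569484, sin θ = 0.822002 (intermediates below are computed at full precision and shown rounded to 5 d.p.)
v1: (-5,1) → rotate → (-3.66942,-3.54053) → ×s → (-3.16226,-3.05117) → (-3.16,-3.05)
v2: (-2,-4.5) → rotate → (2.56004,-4.20668) → ×s → (2.20621,-3.62526) → (2.21,-3.63)
v3: (1.5,3) → rotate → (-1.61178,2.94146) → ×s → (-1.38901,2.53491) → (-1.39,2.53)
v4: (2,4.5) → rotate → (-2.56004,4.20668) → ×s → (-2.20621,3.62526) → (-2.21,3.63)

Cross-section at z=4.5: (-3.16,-3.05) (2.21,-3.63) (-1.39,2.53) (-2.21,3.63)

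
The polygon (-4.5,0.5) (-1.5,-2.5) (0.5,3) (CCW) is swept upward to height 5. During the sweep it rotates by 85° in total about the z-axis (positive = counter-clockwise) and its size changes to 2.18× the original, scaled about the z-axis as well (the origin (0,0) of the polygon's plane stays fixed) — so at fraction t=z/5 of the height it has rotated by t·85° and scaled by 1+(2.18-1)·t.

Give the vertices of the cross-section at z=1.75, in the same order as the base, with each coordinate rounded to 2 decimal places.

t = z/height = 1.75/5 = 0.35
s = 1 + (scale-1)·z/height = 1 + (2.18-1)·1.75/5 = 1.413000
θ = twist·z/height = 85°·1.75/5 = 29.7500° = 0.519235 rad
cos θ = 0.868199, sin θ = 0.496217 (intermediates below are computed at full precision and shown rounded to 5 d.p.)
v1: (-4.5,0.5) → rotate → (-4.15500,-1.79887) → ×s → (-5.87102,-2.54181) → (-5.87,-2.54)
v2: (-1.5,-2.5) → rotate → (-0.06176,-2.91482) → ×s → (-0.08726,-4.11864) → (-0.09,-4.12)
v3: (0.5,3) → rotate → (-1.05455,2.85270) → ×s → (-1.49008,4.03087) → (-1.49,4.03)

Cross-section at z=1.75: (-5.87,-2.54) (-0.09,-4.12) (-1.49,4.03)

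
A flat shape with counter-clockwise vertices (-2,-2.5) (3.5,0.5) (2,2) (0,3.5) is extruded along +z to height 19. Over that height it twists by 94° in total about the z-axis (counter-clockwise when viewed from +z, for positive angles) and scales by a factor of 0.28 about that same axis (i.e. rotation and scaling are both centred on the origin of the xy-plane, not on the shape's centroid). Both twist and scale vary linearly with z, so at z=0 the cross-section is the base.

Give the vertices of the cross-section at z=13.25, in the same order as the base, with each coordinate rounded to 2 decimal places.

Cross-section at z=13.25: (0.72,-1.42) (0.49,1.69) (-0.49,1.32) (-1.59,0.72)

t = z/height = 13.25/19 = 0.697368
s = 1 + (scale-1)·z/height = 1 + (0.28-1)·13.25/19 = 0.497895
θ = twist·z/height = 94°·13.25/19 = 65.5526° = 1.144109 rad
cos θ = 0.413857, sin θ = 0.910342 (intermediates below are computed at full precision and shown rounded to 5 d.p.)
v1: (-2,-2.5) → rotate → (1.44814,-2.85533) → ×s → (0.72102,-1.42165) → (0.72,-1.42)
v2: (3.5,0.5) → rotate → (0.99333,3.39312) → ×s → (0.49457,1.68942) → (0.49,1.69)
v3: (2,2) → rotate → (-0.99297,2.64840) → ×s → (-0.49439,1.31862) → (-0.49,1.32)
v4: (0,3.5) → rotate → (-3.18620,1.44850) → ×s → (-1.58639,0.72120) → (-1.59,0.72)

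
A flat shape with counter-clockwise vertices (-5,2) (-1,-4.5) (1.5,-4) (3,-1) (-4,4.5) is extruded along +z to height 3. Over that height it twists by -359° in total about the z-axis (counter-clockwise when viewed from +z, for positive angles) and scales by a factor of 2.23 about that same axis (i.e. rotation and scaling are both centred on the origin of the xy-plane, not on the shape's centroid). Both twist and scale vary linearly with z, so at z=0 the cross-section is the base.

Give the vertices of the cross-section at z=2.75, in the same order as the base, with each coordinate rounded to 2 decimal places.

t = z/height = 2.75/3 = 0.916667
s = 1 + (scale-1)·z/height = 1 + (2.23-1)·2.75/3 = 2.127500
θ = twist·z/height = -359°·2.75/3 = -329.0833° = -5.743588 rad
cos θ = 0.857915, sin θ = 0.513791 (intermediates below are computed at full precision and shown rounded to 5 d.p.)
v1: (-5,2) → rotate → (-5.31716,-0.85312) → ×s → (-11.31226,-1.81502) → (-11.31,-1.82)
v2: (-1,-4.5) → rotate → (1.45414,-4.37441) → ×s → (3.09369,-9.30656) → (3.09,-9.31)
v3: (1.5,-4) → rotate → (3.34204,-2.66098) → ×s → (7.11018,-5.66123) → (7.11,-5.66)
v4: (3,-1) → rotate → (3.08754,0.68346) → ×s → (6.56874,1.45405) → (6.57,1.45)
v5: (-4,4.5) → rotate → (-5.74372,1.80546) → ×s → (-12.21977,3.84111) → (-12.22,3.84)

Cross-section at z=2.75: (-11.31,-1.82) (3.09,-9.31) (7.11,-5.66) (6.57,1.45) (-12.22,3.84)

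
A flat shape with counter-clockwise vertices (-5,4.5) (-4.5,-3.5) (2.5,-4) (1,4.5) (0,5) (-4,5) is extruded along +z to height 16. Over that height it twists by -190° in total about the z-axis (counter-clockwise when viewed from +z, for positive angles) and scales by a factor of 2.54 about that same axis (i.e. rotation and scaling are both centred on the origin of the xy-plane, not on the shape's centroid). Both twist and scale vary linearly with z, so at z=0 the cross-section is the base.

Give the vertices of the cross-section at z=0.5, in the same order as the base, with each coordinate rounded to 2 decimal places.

Cross-section at z=0.5: (-4.72,5.23) (-5.07,-3.16) (2.17,-4.44) (1.53,4.58) (0.54,5.21) (-3.63,5.65)

t = z/height = 0.5/16 = 0.03125
s = 1 + (scale-1)·z/height = 1 + (2.54-1)·0.5/16 = 1.048125
θ = twist·z/height = -190°·0.5/16 = -5.9375° = -0.103629 rad
cos θ = 0.994635, sin θ = -0.103444 (intermediates below are computed at full precision and shown rounded to 5 d.p.)
v1: (-5,4.5) → rotate → (-4.50768,4.99308) → ×s → (-4.72461,5.23337) → (-4.72,5.23)
v2: (-4.5,-3.5) → rotate → (-4.83791,-3.01573) → ×s → (-5.07074,-3.16086) → (-5.07,-3.16)
v3: (2.5,-4) → rotate → (2.07281,-4.23715) → ×s → (2.17257,-4.44106) → (2.17,-4.44)
v4: (1,4.5) → rotate → (1.46013,4.37242) → ×s → (1.53040,4.58284) → (1.53,4.58)
v5: (0,5) → rotate → (0.51722,4.97318) → ×s → (0.54211,5.21251) → (0.54,5.21)
v6: (-4,5) → rotate → (-3.46132,5.38695) → ×s → (-3.62790,5.64620) → (-3.63,5.65)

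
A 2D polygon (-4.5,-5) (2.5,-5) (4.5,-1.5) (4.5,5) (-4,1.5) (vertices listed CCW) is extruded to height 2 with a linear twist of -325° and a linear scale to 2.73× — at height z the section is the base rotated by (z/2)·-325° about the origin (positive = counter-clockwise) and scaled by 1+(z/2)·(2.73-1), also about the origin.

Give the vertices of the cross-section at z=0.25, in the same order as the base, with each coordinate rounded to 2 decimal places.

Cross-section at z=0.25: (-8.11,-1.05) (-1.65,-6.60) (2.97,-4.95) (8.11,1.05) (-2.50,4.55)

t = z/height = 0.25/2 = 0.125
s = 1 + (scale-1)·z/height = 1 + (2.73-1)·0.25/2 = 1.216250
θ = twist·z/height = -325°·0.25/2 = -40.6250° = -0.709040 rad
cos θ = 0.758987, sin θ = -0.651105 (intermediates below are computed at full precision and shown rounded to 5 d.p.)
v1: (-4.5,-5) → rotate → (-6.67097,-0.86496) → ×s → (-8.11357,-1.05201) → (-8.11,-1.05)
v2: (2.5,-5) → rotate → (-1.35806,-5.42270) → ×s → (-1.65174,-6.59536) → (-1.65,-6.60)
v3: (4.5,-1.5) → rotate → (2.43878,-4.06846) → ×s → (2.96617,-4.94826) → (2.97,-4.95)
v4: (4.5,5) → rotate → (6.67097,0.86496) → ×s → (8.11357,1.05201) → (8.11,1.05)
v5: (-4,1.5) → rotate → (-2.05929,3.74290) → ×s → (-2.50461,4.55231) → (-2.50,4.55)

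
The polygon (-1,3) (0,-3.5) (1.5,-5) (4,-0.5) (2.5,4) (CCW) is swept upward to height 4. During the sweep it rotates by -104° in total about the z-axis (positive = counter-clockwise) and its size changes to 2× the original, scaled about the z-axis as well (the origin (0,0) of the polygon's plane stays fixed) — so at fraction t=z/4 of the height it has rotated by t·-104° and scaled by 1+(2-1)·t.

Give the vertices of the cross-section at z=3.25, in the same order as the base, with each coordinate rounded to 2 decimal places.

Cross-section at z=3.25: (5.24,2.33) (-6.31,-0.61) (-8.76,-3.57) (-0.21,-7.30) (7.65,-3.82)

t = z/height = 3.25/4 = 0.8125
s = 1 + (scale-1)·z/height = 1 + (2-1)·3.25/4 = 1.812500
θ = twist·z/height = -104°·3.25/4 = -84.5000° = -1.474803 rad
cos θ = 0.095846, sin θ = -0.995396 (intermediates below are computed at full precision and shown rounded to 5 d.p.)
v1: (-1,3) → rotate → (2.89034,1.28293) → ×s → (5.23875,2.32532) → (5.24,2.33)
v2: (0,-3.5) → rotate → (-3.48389,-0.33546) → ×s → (-6.31454,-0.60802) → (-6.31,-0.61)
v3: (1.5,-5) → rotate → (-4.83321,-1.97232) → ×s → (-8.76020,-3.57484) → (-8.76,-3.57)
v4: (4,-0.5) → rotate → (-0.11432,-4.02951) → ×s → (-0.20720,-7.30348) → (-0.21,-7.30)
v5: (2.5,4) → rotate → (4.22120,-2.10511) → ×s → (7.65092,-3.81551) → (7.65,-3.82)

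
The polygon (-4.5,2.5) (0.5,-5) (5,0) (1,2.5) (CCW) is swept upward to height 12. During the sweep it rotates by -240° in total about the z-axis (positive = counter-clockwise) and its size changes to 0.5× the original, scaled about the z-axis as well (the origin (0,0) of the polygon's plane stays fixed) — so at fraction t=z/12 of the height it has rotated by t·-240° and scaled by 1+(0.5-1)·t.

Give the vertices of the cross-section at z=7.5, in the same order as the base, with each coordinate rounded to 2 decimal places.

Cross-section at z=7.5: (3.54,0.06) (-2.02,2.81) (-2.98,-1.72) (0.26,-1.83)

t = z/height = 7.5/12 = 0.625
s = 1 + (scale-1)·z/height = 1 + (0.5-1)·7.5/12 = 0.687500
θ = twist·z/height = -240°·7.5/12 = -150.0000° = -2.617994 rad
cos θ = -0.866025, sin θ = -0.500000 (intermediates below are computed at full precision and shown rounded to 5 d.p.)
v1: (-4.5,2.5) → rotate → (5.14711,0.08494) → ×s → (3.53864,0.05839) → (3.54,0.06)
v2: (0.5,-5) → rotate → (-2.93301,4.08013) → ×s → (-2.01645,2.80509) → (-2.02,2.81)
v3: (5,0) → rotate → (-4.33013,-2.50000) → ×s → (-2.97696,-1.71875) → (-2.98,-1.72)
v4: (1,2.5) → rotate → (0.38397,-2.66506) → ×s → (0.26398,-1.83223) → (0.26,-1.83)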